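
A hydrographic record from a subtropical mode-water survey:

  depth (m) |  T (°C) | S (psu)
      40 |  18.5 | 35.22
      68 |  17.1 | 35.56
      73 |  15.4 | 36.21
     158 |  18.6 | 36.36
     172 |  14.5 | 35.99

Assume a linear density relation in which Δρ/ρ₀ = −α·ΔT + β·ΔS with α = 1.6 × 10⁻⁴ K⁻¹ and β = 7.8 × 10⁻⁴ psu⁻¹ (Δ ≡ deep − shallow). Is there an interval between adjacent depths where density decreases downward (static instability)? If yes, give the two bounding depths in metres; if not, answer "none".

Evaluate Δρ/ρ₀ = −αΔT + βΔS across each adjacent pair:
  40–68 m: −αΔT+βΔS = −(1.6 × 10⁻⁴)(-1.4)+(7.8 × 10⁻⁴)(+0.34) = 4.9 × 10⁻⁴ → stable
  68–73 m: −αΔT+βΔS = −(1.6 × 10⁻⁴)(-1.7)+(7.8 × 10⁻⁴)(+0.65) = 7.8 × 10⁻⁴ → stable
  73–158 m: −αΔT+βΔS = −(1.6 × 10⁻⁴)(+3.2)+(7.8 × 10⁻⁴)(+0.15) = -4.0 × 10⁻⁴ → UNSTABLE
  158–172 m: −αΔT+βΔS = −(1.6 × 10⁻⁴)(-4.1)+(7.8 × 10⁻⁴)(-0.37) = 3.7 × 10⁻⁴ → stable
The 73–158 m interval has Δρ < 0: lighter water underlies denser water.

73–158 m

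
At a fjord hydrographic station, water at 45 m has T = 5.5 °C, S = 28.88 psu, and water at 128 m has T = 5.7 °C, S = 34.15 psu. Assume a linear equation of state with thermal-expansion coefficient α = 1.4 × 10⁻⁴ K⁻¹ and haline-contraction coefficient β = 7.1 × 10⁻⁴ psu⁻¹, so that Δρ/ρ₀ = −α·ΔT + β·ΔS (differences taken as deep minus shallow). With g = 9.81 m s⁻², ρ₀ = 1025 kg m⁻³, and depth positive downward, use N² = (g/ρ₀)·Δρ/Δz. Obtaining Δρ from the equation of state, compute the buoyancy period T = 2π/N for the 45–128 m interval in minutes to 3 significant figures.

ΔT = +0.2 K, ΔS = +5.27 psu (deep − shallow).
Δρ/ρ₀ = −αΔT + βΔS = -2.80 × 10⁻⁵ + 3.7417 × 10⁻³ = 3.7137 × 10⁻³, so Δρ ≈ 3.807 kg m⁻³.
N² = (g/ρ₀)·Δρ/Δz = g·(Δρ/ρ₀)/Δz = 9.81 × 3.7137 × 10⁻³ / 83 = 4.3893 × 10⁻⁴ s⁻².
N = √(4.3893 × 10⁻⁴) = 0.020951 rad s⁻¹ → T = 2π/N = 299.90 s = 4.9983 min ≈ 5.00 min.

5.00 min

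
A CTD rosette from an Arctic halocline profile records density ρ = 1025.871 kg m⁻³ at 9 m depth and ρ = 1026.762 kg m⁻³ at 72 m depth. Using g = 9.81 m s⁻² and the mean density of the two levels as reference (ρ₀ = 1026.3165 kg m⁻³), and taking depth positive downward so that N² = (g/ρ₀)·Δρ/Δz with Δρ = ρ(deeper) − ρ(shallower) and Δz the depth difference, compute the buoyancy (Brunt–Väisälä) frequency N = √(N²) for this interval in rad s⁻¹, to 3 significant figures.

Δρ = 1026.762 − 1025.871 = 0.891 kg m⁻³ over Δz = 72 − 9 = 63 m.
N² = (9.81/1026.3165) × (0.891/63) = 1.3518 × 10⁻⁴ s⁻².
N = √(1.3518 × 10⁻⁴) = 0.011627 rad s⁻¹ ≈ 0.0116 rad s⁻¹.

0.0116 rad s⁻¹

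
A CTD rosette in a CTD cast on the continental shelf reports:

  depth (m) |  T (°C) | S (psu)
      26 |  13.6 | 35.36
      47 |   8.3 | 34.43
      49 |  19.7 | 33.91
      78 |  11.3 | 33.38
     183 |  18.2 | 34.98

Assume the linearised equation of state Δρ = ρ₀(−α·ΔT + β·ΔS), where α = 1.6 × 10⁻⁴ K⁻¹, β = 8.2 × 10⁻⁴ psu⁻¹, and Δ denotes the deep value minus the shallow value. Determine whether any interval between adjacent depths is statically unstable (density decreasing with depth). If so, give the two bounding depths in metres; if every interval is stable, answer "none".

Evaluate Δρ/ρ₀ = −αΔT + βΔS across each adjacent pair:
  26–47 m: −αΔT+βΔS = −(1.6 × 10⁻⁴)(-5.3)+(8.2 × 10⁻⁴)(-0.93) = 8.5 × 10⁻⁵ → stable
  47–49 m: −αΔT+βΔS = −(1.6 × 10⁻⁴)(+11.4)+(8.2 × 10⁻⁴)(-0.52) = -2.3 × 10⁻³ → UNSTABLE
  49–78 m: −αΔT+βΔS = −(1.6 × 10⁻⁴)(-8.4)+(8.2 × 10⁻⁴)(-0.53) = 9.1 × 10⁻⁴ → stable
  78–183 m: −αΔT+βΔS = −(1.6 × 10⁻⁴)(+6.9)+(8.2 × 10⁻⁴)(+1.60) = 2.1 × 10⁻⁴ → stable
The 47–49 m interval has Δρ < 0: lighter water underlies denser water.

47–49 m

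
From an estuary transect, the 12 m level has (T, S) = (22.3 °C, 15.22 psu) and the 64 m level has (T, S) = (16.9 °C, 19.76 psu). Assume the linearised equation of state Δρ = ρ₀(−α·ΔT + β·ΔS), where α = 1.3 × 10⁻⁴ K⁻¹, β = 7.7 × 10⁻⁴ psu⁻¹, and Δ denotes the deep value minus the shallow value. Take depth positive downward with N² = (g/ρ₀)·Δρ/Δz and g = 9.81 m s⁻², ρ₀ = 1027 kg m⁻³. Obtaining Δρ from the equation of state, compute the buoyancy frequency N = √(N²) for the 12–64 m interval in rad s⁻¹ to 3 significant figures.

ΔT = -5.4 K, ΔS = +4.54 psu (deep − shallow).
Δρ/ρ₀ = −αΔT + βΔS = 7.02 × 10⁻⁴ + 3.4958 × 10⁻³ = 4.1978 × 10⁻³, so Δρ ≈ 4.311 kg m⁻³.
N² = (g/ρ₀)·Δρ/Δz = g·(Δρ/ρ₀)/Δz = 9.81 × 4.1978 × 10⁻³ / 52 = 7.9193 × 10⁻⁴ s⁻².
N = √(7.9193 × 10⁻⁴) = 0.028141 rad s⁻¹ ≈ 0.0281 rad s⁻¹.

0.0281 rad s⁻¹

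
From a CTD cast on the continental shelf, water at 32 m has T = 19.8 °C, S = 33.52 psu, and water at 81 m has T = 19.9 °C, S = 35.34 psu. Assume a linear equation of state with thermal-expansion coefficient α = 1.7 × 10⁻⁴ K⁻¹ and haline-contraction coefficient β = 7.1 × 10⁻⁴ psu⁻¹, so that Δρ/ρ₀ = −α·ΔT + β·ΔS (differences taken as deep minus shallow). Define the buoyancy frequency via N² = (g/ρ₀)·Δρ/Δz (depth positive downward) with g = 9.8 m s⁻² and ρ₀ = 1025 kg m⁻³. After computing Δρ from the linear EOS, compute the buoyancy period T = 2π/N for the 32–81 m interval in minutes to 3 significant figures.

ΔT = +0.1 K, ΔS = +1.82 psu (deep − shallow).
Δρ/ρ₀ = −αΔT + βΔS = -1.70 × 10⁻⁵ + 1.2922 × 10⁻³ = 1.2752 × 10⁻³, so Δρ ≈ 1.307 kg m⁻³.
N² = (g/ρ₀)·Δρ/Δz = g·(Δρ/ρ₀)/Δz = 9.8 × 1.2752 × 10⁻³ / 49 = 2.5504 × 10⁻⁴ s⁻².
N = √(2.5504 × 10⁻⁴) = 0.015970 rad s⁻¹ → T = 2π/N = 393.44 s = 6.5573 min ≈ 6.56 min.

6.56 min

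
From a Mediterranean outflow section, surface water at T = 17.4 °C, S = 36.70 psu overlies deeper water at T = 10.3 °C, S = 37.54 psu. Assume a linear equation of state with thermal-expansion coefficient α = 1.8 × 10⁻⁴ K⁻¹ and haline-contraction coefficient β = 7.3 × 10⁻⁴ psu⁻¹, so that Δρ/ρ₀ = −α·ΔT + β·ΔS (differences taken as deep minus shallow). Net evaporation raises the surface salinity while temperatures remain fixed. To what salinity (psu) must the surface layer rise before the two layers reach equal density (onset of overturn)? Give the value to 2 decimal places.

Neutral buoyancy requires −α(T_deep − T_surf) + β(S_deep − S_surf′) = 0.
S_surf′ = S_deep − (α/β)·ΔT = 37.54 − (1.8 × 10⁻⁴/7.3 × 10⁻⁴)·(-7.1) = 39.2907 psu.
Increase required: 39.2907 − 36.70 = 2.5907 psu.

39.29 psu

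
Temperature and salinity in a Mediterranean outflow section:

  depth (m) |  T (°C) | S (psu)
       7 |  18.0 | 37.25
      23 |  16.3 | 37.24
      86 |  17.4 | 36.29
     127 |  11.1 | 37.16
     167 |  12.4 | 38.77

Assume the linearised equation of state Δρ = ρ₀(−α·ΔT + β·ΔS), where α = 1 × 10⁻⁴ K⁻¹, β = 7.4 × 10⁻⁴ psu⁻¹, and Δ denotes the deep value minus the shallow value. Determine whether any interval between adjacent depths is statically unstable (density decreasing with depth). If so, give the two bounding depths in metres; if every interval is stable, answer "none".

Evaluate Δρ/ρ₀ = −αΔT + βΔS across each adjacent pair:
  7–23 m: −αΔT+βΔS = −(1 × 10⁻⁴)(-1.7)+(7.4 × 10⁻⁴)(-0.01) = 1.6 × 10⁻⁴ → stable
  23–86 m: −αΔT+βΔS = −(1 × 10⁻⁴)(+1.1)+(7.4 × 10⁻⁴)(-0.95) = -8.1 × 10⁻⁴ → UNSTABLE
  86–127 m: −αΔT+βΔS = −(1 × 10⁻⁴)(-6.3)+(7.4 × 10⁻⁴)(+0.87) = 1.3 × 10⁻³ → stable
  127–167 m: −αΔT+βΔS = −(1 × 10⁻⁴)(+1.3)+(7.4 × 10⁻⁴)(+1.61) = 1.1 × 10⁻³ → stable
The 23–86 m interval has Δρ < 0: lighter water underlies denser water.

23–86 m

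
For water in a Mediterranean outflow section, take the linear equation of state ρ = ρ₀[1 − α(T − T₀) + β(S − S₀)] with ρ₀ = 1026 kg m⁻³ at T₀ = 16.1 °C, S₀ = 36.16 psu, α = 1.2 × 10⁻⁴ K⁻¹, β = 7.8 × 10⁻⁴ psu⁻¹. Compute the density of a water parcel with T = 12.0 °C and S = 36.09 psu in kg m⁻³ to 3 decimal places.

1026.449 kg m⁻³

T − T₀ = -4.1 K, S − S₀ = -0.07 psu.
Bracket = 1 − α·(-4.1) + β·(-0.07) = 1 + (4.374 × 10⁻⁴) = 1.0004374.
ρ = 1026 × 1.0004374 = 1026.449 kg m⁻³.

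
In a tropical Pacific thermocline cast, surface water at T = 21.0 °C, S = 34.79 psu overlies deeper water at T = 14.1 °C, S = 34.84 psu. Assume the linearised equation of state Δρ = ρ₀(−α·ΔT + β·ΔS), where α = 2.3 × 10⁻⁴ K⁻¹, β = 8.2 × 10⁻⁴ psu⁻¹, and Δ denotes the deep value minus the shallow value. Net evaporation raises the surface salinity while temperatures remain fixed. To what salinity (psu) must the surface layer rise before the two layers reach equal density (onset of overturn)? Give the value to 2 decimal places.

36.78 psu

Neutral buoyancy requires −α(T_deep − T_surf) + β(S_deep − S_surf′) = 0.
S_surf′ = S_deep − (α/β)·ΔT = 34.84 − (2.3 × 10⁻⁴/8.2 × 10⁻⁴)·(-6.9) = 36.7754 psu.
Increase required: 36.7754 − 34.79 = 1.9854 psu.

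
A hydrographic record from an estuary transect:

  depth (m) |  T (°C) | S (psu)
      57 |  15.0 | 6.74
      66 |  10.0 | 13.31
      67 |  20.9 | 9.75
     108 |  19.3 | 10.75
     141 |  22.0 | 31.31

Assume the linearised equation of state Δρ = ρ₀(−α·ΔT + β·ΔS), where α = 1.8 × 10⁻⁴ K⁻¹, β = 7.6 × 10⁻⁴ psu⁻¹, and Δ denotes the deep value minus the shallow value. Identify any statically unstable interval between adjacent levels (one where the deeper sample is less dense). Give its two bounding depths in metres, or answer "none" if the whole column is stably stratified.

66–67 m

Evaluate Δρ/ρ₀ = −αΔT + βΔS across each adjacent pair:
  57–66 m: −αΔT+βΔS = −(1.8 × 10⁻⁴)(-5.0)+(7.6 × 10⁻⁴)(+6.57) = 5.9 × 10⁻³ → stable
  66–67 m: −αΔT+βΔS = −(1.8 × 10⁻⁴)(+10.9)+(7.6 × 10⁻⁴)(-3.56) = -4.7 × 10⁻³ → UNSTABLE
  67–108 m: −αΔT+βΔS = −(1.8 × 10⁻⁴)(-1.6)+(7.6 × 10⁻⁴)(+1.00) = 1.0 × 10⁻³ → stable
  108–141 m: −αΔT+βΔS = −(1.8 × 10⁻⁴)(+2.7)+(7.6 × 10⁻⁴)(+20.56) = 0.015 → stable
The 66–67 m interval has Δρ < 0: lighter water underlies denser water.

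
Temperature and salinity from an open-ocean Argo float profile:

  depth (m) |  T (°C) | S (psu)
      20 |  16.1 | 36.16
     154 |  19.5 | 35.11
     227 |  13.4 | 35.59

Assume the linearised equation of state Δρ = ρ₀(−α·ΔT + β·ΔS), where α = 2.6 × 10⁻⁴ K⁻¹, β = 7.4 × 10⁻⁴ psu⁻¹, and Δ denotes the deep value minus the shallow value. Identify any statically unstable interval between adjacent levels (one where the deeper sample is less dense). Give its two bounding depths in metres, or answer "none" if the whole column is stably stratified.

20–154 m

Evaluate Δρ/ρ₀ = −αΔT + βΔS across each adjacent pair:
  20–154 m: −αΔT+βΔS = −(2.6 × 10⁻⁴)(+3.4)+(7.4 × 10⁻⁴)(-1.05) = -1.7 × 10⁻³ → UNSTABLE
  154–227 m: −αΔT+βΔS = −(2.6 × 10⁻⁴)(-6.1)+(7.4 × 10⁻⁴)(+0.48) = 1.9 × 10⁻³ → stable
The 20–154 m interval has Δρ < 0: lighter water underlies denser water.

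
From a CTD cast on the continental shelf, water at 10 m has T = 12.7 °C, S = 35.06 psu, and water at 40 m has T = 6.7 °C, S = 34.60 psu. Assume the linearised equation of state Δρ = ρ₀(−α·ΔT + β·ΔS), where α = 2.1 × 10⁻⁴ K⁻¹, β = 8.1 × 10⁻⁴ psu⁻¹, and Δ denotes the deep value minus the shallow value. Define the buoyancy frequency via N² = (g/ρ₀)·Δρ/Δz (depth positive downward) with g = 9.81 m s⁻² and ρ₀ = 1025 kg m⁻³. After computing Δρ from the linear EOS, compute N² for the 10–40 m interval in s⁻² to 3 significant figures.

2.90 × 10⁻⁴ s⁻²

ΔT = -6.0 K, ΔS = -0.46 psu (deep − shallow).
Δρ/ρ₀ = −αΔT + βΔS = 1.26 × 10⁻³ − 3.726 × 10⁻⁴ = 8.874 × 10⁻⁴, so Δρ ≈ 0.9096 kg m⁻³.
N² = (g/ρ₀)·Δρ/Δz = g·(Δρ/ρ₀)/Δz = 9.81 × 8.874 × 10⁻⁴ / 30 = 2.9018 × 10⁻⁴ s⁻² ≈ 2.90 × 10⁻⁴ s⁻².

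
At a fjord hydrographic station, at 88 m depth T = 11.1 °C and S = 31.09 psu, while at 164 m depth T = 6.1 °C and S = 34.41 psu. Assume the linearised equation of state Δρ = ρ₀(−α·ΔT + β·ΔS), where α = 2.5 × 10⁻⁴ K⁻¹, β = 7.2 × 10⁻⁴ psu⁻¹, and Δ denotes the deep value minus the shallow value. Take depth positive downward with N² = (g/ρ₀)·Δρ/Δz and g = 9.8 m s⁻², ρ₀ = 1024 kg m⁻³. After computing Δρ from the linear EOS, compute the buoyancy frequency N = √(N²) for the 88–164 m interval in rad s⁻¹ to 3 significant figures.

0.0217 rad s⁻¹

ΔT = -5.0 K, ΔS = +3.32 psu (deep − shallow).
Δρ/ρ₀ = −αΔT + βΔS = 1.25 × 10⁻³ + 2.3904 × 10⁻³ = 3.6404 × 10⁻³, so Δρ ≈ 3.728 kg m⁻³.
N² = (g/ρ₀)·Δρ/Δz = g·(Δρ/ρ₀)/Δz = 9.8 × 3.6404 × 10⁻³ / 76 = 4.6942 × 10⁻⁴ s⁻².
N = √(4.6942 × 10⁻⁴) = 0.021666 rad s⁻¹ ≈ 0.0217 rad s⁻¹.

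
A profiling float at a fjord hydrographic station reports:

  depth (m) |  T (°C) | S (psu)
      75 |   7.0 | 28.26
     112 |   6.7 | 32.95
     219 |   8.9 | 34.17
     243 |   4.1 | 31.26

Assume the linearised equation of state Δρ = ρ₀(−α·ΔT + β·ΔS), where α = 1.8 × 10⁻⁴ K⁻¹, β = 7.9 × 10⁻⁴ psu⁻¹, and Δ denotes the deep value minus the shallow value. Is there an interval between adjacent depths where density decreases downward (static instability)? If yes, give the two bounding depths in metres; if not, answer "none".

219–243 m

Evaluate Δρ/ρ₀ = −αΔT + βΔS across each adjacent pair:
  75–112 m: −αΔT+βΔS = −(1.8 × 10⁻⁴)(-0.3)+(7.9 × 10⁻⁴)(+4.69) = 3.8 × 10⁻³ → stable
  112–219 m: −αΔT+βΔS = −(1.8 × 10⁻⁴)(+2.2)+(7.9 × 10⁻⁴)(+1.22) = 5.7 × 10⁻⁴ → stable
  219–243 m: −αΔT+βΔS = −(1.8 × 10⁻⁴)(-4.8)+(7.9 × 10⁻⁴)(-2.91) = -1.4 × 10⁻³ → UNSTABLE
The 219–243 m interval has Δρ < 0: lighter water underlies denser water.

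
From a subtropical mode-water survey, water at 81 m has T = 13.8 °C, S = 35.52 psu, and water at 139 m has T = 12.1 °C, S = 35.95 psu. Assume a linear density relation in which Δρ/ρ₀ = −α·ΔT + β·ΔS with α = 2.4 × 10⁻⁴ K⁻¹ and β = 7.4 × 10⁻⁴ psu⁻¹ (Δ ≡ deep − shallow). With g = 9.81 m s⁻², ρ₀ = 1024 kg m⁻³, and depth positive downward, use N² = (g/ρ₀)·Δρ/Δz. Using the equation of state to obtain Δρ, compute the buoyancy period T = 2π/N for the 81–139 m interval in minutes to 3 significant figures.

ΔT = -1.7 K, ΔS = +0.43 psu (deep − shallow).
Δρ/ρ₀ = −αΔT + βΔS = 4.08 × 10⁻⁴ + 3.182 × 10⁻⁴ = 7.262 × 10⁻⁴, so Δρ ≈ 0.7436 kg m⁻³.
N² = (g/ρ₀)·Δρ/Δz = g·(Δρ/ρ₀)/Δz = 9.81 × 7.262 × 10⁻⁴ / 58 = 1.2283 × 10⁻⁴ s⁻².
N = √(1.2283 × 10⁻⁴) = 0.011083 rad s⁻¹ → T = 2π/N = 566.92 s = 9.4487 min ≈ 9.45 min.

9.45 min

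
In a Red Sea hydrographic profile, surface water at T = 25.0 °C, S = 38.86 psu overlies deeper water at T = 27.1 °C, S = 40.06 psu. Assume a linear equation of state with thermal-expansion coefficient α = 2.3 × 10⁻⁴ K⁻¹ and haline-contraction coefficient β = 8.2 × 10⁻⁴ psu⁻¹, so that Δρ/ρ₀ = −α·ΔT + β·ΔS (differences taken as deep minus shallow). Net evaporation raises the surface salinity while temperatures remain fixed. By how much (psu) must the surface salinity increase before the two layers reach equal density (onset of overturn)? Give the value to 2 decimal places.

0.61 psu

Neutral buoyancy requires −α(T_deep − T_surf) + β(S_deep − S_surf′) = 0.
S_surf′ = S_deep − (α/β)·ΔT = 40.06 − (2.3 × 10⁻⁴/8.2 × 10⁻⁴)·(+2.1) = 39.4710 psu.
Increase required: 39.4710 − 38.86 = 0.6110 psu.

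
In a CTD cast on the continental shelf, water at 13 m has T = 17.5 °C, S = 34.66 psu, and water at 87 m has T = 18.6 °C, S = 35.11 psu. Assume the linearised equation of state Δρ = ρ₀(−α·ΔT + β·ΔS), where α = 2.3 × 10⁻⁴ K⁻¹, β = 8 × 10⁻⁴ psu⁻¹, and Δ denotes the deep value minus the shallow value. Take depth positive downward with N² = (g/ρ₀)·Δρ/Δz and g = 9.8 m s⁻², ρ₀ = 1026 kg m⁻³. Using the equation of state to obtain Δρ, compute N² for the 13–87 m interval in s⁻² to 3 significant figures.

1.42 × 10⁻⁵ s⁻²

ΔT = +1.1 K, ΔS = +0.45 psu (deep − shallow).
Δρ/ρ₀ = −αΔT + βΔS = -2.53 × 10⁻⁴ + 3.60 × 10⁻⁴ = 1.07 × 10⁻⁴, so Δρ ≈ 0.1098 kg m⁻³.
N² = (g/ρ₀)·Δρ/Δz = g·(Δρ/ρ₀)/Δz = 9.8 × 1.07 × 10⁻⁴ / 74 = 1.4170 × 10⁻⁵ s⁻² ≈ 1.42 × 10⁻⁵ s⁻².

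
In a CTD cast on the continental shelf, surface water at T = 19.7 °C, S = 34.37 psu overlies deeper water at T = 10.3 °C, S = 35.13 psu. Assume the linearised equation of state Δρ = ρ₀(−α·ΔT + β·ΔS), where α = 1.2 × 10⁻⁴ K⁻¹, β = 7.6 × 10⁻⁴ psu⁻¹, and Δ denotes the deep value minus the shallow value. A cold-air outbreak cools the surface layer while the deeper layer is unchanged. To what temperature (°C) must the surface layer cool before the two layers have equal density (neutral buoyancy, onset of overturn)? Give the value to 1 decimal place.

5.5 °C

Neutral buoyancy requires Δρ = 0, i.e. −α(T_deep − T_surf′) + β(S_deep − S_surf) = 0.
T_surf′ = T_deep − (β/α)·ΔS = 10.3 − (7.6 × 10⁻⁴/1.2 × 10⁻⁴)·(+0.76) = 5.487 °C.
Cooling required: 19.7 − (5.487) = 14.213 °C.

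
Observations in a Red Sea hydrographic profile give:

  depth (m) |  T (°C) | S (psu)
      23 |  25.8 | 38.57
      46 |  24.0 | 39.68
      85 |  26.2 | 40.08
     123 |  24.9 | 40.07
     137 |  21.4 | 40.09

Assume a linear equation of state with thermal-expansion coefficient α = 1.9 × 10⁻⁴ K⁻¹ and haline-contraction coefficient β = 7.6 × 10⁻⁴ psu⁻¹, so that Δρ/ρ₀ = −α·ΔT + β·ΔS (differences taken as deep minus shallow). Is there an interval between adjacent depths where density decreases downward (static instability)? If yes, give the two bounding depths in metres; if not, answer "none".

Evaluate Δρ/ρ₀ = −αΔT + βΔS across each adjacent pair:
  23–46 m: −αΔT+βΔS = −(1.9 × 10⁻⁴)(-1.8)+(7.6 × 10⁻⁴)(+1.11) = 1.2 × 10⁻³ → stable
  46–85 m: −αΔT+βΔS = −(1.9 × 10⁻⁴)(+2.2)+(7.6 × 10⁻⁴)(+0.40) = -1.1 × 10⁻⁴ → UNSTABLE
  85–123 m: −αΔT+βΔS = −(1.9 × 10⁻⁴)(-1.3)+(7.6 × 10⁻⁴)(-0.01) = 2.4 × 10⁻⁴ → stable
  123–137 m: −αΔT+βΔS = −(1.9 × 10⁻⁴)(-3.5)+(7.6 × 10⁻⁴)(+0.02) = 6.8 × 10⁻⁴ → stable
The 46–85 m interval has Δρ < 0: lighter water underlies denser water.

46–85 m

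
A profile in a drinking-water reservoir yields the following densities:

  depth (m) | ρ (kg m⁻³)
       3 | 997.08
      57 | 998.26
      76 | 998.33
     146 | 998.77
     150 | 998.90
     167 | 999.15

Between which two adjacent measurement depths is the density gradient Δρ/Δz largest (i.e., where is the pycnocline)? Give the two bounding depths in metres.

146–150 m

Compute the density gradient over each adjacent pair:
  3–57 m: Δρ/Δz = 1.18/54 = 0.022 kg m⁻⁴
  57–76 m: Δρ/Δz = 0.07/19 = 3.7 × 10⁻³ kg m⁻⁴
  76–146 m: Δρ/Δz = 0.44/70 = 6.3 × 10⁻³ kg m⁻⁴
  146–150 m: Δρ/Δz = 0.13/4 = 0.033 kg m⁻⁴
  150–167 m: Δρ/Δz = 0.25/17 = 0.015 kg m⁻⁴
The largest gradient is in the 146–150 m interval — the pycnocline.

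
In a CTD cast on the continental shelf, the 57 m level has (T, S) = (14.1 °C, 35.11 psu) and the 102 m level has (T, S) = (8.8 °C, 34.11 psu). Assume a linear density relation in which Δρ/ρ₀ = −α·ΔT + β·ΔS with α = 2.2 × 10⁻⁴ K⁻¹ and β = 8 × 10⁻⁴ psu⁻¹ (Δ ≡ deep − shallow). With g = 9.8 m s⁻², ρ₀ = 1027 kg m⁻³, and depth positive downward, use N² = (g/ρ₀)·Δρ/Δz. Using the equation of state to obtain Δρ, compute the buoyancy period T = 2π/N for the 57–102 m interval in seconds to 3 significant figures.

ΔT = -5.3 K, ΔS = -1.00 psu (deep − shallow).
Δρ/ρ₀ = −αΔT + βΔS = 1.166 × 10⁻³ − 8.00 × 10⁻⁴ = 3.66 × 10⁻⁴, so Δρ ≈ 0.3759 kg m⁻³.
N² = (g/ρ₀)·Δρ/Δz = g·(Δρ/ρ₀)/Δz = 9.8 × 3.66 × 10⁻⁴ / 45 = 7.9707 × 10⁻⁵ s⁻².
N = √(7.9707 × 10⁻⁵) = 8.9279 × 10⁻³ rad s⁻¹ → T = 2π/N = 703.77 s ≈ 704 s.

704 s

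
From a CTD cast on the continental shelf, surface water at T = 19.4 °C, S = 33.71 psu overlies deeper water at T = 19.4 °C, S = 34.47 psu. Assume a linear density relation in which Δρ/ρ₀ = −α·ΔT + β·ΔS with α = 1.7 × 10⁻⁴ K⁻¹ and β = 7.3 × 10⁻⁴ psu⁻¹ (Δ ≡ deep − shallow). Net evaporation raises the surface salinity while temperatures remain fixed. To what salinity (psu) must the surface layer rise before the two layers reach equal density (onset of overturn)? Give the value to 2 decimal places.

Neutral buoyancy requires −α(T_deep − T_surf) + β(S_deep − S_surf′) = 0.
S_surf′ = S_deep − (α/β)·ΔT = 34.47 − (1.7 × 10⁻⁴/7.3 × 10⁻⁴)·(+0.0) = 34.4700 psu.
Increase required: 34.4700 − 33.71 = 0.7600 psu.

34.47 psu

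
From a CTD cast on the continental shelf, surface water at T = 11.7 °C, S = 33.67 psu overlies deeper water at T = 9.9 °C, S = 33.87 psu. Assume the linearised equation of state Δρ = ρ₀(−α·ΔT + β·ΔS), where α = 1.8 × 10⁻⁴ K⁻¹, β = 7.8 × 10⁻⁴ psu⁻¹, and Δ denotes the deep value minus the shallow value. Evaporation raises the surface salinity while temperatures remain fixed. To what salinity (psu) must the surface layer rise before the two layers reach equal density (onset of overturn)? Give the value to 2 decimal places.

Neutral buoyancy requires −α(T_deep − T_surf) + β(S_deep − S_surf′) = 0.
S_surf′ = S_deep − (α/β)·ΔT = 33.87 − (1.8 × 10⁻⁴/7.8 × 10⁻⁴)·(-1.8) = 34.2854 psu.
Increase required: 34.2854 − 33.67 = 0.6154 psu.

34.29 psu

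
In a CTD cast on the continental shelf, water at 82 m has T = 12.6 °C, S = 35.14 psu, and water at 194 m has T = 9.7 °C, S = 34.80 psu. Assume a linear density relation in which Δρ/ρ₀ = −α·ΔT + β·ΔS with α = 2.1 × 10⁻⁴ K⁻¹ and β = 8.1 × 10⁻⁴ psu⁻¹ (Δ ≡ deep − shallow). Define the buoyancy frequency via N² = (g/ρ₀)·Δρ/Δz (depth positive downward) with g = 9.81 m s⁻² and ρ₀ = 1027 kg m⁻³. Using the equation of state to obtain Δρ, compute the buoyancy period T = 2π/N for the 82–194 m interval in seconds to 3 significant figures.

1.16 × 10³ s

ΔT = -2.9 K, ΔS = -0.34 psu (deep − shallow).
Δρ/ρ₀ = −αΔT + βΔS = 6.09 × 10⁻⁴ − 2.754 × 10⁻⁴ = 3.336 × 10⁻⁴, so Δρ ≈ 0.3426 kg m⁻³.
N² = (g/ρ₀)·Δρ/Δz = g·(Δρ/ρ₀)/Δz = 9.81 × 3.336 × 10⁻⁴ / 112 = 2.9220 × 10⁻⁵ s⁻².
N = √(2.9220 × 10⁻⁵) = 5.4056 × 10⁻³ rad s⁻¹ → T = 2π/N = 1.1623 × 10³ s ≈ 1.16 × 10³ s.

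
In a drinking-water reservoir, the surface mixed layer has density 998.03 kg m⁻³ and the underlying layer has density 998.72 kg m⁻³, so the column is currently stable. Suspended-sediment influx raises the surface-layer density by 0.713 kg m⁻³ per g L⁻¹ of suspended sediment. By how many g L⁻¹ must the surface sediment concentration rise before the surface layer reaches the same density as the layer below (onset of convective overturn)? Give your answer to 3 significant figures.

0.968 g L⁻¹

Density deficit of the surface layer: 998.72 − 998.03 = 0.69 kg m⁻³.
Required change = 0.69 / 0.713 = 0.968 g L⁻¹.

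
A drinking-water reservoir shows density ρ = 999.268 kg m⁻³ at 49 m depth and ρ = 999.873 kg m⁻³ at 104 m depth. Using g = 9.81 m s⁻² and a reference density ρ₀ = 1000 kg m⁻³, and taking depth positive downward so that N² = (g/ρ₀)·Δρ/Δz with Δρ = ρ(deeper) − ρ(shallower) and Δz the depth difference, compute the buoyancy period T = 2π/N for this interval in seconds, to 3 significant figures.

605 s

Δρ = 999.873 − 999.268 = 0.605 kg m⁻³ over Δz = 104 − 49 = 55 m.
N² = (9.81/1000) × (0.605/55) = 1.0791 × 10⁻⁴ s⁻².
N = √(1.0791 × 10⁻⁴) = 0.010388 rad s⁻¹, so T = 2π/N = 604.85 s ≈ 605 s.
Since Δρ > 0 the layer is stably stratified.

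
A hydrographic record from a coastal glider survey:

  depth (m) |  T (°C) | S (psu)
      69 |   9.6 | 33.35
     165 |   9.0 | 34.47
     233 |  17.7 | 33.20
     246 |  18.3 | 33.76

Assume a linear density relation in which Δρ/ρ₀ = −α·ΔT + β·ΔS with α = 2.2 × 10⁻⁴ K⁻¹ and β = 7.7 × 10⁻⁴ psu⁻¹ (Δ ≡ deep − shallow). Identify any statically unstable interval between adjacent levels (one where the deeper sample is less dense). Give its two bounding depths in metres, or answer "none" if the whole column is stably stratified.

165–233 m

Evaluate Δρ/ρ₀ = −αΔT + βΔS across each adjacent pair:
  69–165 m: −αΔT+βΔS = −(2.2 × 10⁻⁴)(-0.6)+(7.7 × 10⁻⁴)(+1.12) = 9.9 × 10⁻⁴ → stable
  165–233 m: −αΔT+βΔS = −(2.2 × 10⁻⁴)(+8.7)+(7.7 × 10⁻⁴)(-1.27) = -2.9 × 10⁻³ → UNSTABLE
  233–246 m: −αΔT+βΔS = −(2.2 × 10⁻⁴)(+0.6)+(7.7 × 10⁻⁴)(+0.56) = 3.0 × 10⁻⁴ → stable
The 165–233 m interval has Δρ < 0: lighter water underlies denser water.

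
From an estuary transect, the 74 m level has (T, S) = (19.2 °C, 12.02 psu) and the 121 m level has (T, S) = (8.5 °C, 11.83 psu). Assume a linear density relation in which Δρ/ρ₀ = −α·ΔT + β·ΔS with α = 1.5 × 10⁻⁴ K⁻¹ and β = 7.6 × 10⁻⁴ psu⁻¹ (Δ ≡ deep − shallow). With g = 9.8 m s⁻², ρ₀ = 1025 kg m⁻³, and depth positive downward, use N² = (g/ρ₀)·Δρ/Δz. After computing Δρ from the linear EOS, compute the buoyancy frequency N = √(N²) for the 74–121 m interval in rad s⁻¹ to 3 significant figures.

0.0175 rad s⁻¹

ΔT = -10.7 K, ΔS = -0.19 psu (deep − shallow).
Δρ/ρ₀ = −αΔT + βΔS = 1.605 × 10⁻³ − 1.444 × 10⁻⁴ = 1.4606 × 10⁻³, so Δρ ≈ 1.497 kg m⁻³.
N² = (g/ρ₀)·Δρ/Δz = g·(Δρ/ρ₀)/Δz = 9.8 × 1.4606 × 10⁻³ / 47 = 3.0455 × 10⁻⁴ s⁻².
N = √(3.0455 × 10⁻⁴) = 0.017451 rad s⁻¹ ≈ 0.0175 rad s⁻¹.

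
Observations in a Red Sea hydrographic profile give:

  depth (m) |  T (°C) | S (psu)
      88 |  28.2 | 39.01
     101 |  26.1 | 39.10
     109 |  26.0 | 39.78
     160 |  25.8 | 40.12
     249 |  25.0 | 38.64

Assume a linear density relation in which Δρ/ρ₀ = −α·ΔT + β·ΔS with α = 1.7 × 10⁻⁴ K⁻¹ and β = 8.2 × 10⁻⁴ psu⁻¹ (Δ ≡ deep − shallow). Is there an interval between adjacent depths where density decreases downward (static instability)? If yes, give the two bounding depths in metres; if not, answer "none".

160–249 m

Evaluate Δρ/ρ₀ = −αΔT + βΔS across each adjacent pair:
  88–101 m: −αΔT+βΔS = −(1.7 × 10⁻⁴)(-2.1)+(8.2 × 10⁻⁴)(+0.09) = 4.3 × 10⁻⁴ → stable
  101–109 m: −αΔT+βΔS = −(1.7 × 10⁻⁴)(-0.1)+(8.2 × 10⁻⁴)(+0.68) = 5.7 × 10⁻⁴ → stable
  109–160 m: −αΔT+βΔS = −(1.7 × 10⁻⁴)(-0.2)+(8.2 × 10⁻⁴)(+0.34) = 3.1 × 10⁻⁴ → stable
  160–249 m: −αΔT+βΔS = −(1.7 × 10⁻⁴)(-0.8)+(8.2 × 10⁻⁴)(-1.48) = -1.1 × 10⁻³ → UNSTABLE
The 160–249 m interval has Δρ < 0: lighter water underlies denser water.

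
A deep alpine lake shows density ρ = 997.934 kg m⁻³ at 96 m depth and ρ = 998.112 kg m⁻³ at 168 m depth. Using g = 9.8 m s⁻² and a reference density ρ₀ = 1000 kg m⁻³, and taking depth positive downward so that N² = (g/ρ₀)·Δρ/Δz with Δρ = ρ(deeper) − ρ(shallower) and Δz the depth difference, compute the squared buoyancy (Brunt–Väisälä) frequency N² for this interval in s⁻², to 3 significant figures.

2.42 × 10⁻⁵ s⁻²

Δρ = 998.112 − 997.934 = 0.178 kg m⁻³ over Δz = 168 − 96 = 72 m.
N² = (9.8/1000) × (0.178/72) = 2.4228 × 10⁻⁵ s⁻² ≈ 2.42 × 10⁻⁵ s⁻².
A positive N² confirms static stability across the interval.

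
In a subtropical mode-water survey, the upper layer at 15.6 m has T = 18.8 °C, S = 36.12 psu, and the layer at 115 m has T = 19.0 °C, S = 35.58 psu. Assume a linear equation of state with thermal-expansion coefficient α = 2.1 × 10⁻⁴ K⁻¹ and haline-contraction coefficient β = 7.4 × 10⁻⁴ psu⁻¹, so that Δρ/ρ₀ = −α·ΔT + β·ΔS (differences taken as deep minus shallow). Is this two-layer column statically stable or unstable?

ΔT = 19.0 − 18.8 = +0.2 K and ΔS = 35.58 − 36.12 = -0.54 psu (deep − shallow).
−αΔT = -4.20 × 10⁻⁵; βΔS = -3.996 × 10⁻⁴; sum Δρ/ρ₀ = -4.416 × 10⁻⁴.
Δρ/ρ₀ < 0, so Δρ < 0: deeper water is lighter → statically unstable; the column would overturn.

unstable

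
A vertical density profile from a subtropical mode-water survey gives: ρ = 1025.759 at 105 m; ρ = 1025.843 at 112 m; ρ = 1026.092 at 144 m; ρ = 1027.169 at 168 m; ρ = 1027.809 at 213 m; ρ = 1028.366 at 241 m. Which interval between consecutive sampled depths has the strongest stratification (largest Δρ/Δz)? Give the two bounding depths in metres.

Compute the density gradient over each adjacent pair:
  105–112 m: Δρ/Δz = 0.084/7 = 0.012 kg m⁻⁴
  112–144 m: Δρ/Δz = 0.249/32 = 7.8 × 10⁻³ kg m⁻⁴
  144–168 m: Δρ/Δz = 1.077/24 = 0.045 kg m⁻⁴
  168–213 m: Δρ/Δz = 0.640/45 = 0.014 kg m⁻⁴
  213–241 m: Δρ/Δz = 0.557/28 = 0.020 kg m⁻⁴
The largest gradient is in the 144–168 m interval — the pycnocline.

144–168 m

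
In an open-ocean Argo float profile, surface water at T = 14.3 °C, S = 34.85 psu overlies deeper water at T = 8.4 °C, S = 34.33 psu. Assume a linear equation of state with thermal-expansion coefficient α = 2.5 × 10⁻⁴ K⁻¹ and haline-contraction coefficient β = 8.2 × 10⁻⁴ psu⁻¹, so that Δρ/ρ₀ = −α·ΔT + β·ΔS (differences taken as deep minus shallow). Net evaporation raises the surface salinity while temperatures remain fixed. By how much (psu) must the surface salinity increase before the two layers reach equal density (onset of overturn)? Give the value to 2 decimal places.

1.28 psu

Neutral buoyancy requires −α(T_deep − T_surf) + β(S_deep − S_surf′) = 0.
S_surf′ = S_deep − (α/β)·ΔT = 34.33 − (2.5 × 10⁻⁴/8.2 × 10⁻⁴)·(-5.9) = 36.1288 psu.
Increase required: 36.1288 − 34.85 = 1.2788 psu.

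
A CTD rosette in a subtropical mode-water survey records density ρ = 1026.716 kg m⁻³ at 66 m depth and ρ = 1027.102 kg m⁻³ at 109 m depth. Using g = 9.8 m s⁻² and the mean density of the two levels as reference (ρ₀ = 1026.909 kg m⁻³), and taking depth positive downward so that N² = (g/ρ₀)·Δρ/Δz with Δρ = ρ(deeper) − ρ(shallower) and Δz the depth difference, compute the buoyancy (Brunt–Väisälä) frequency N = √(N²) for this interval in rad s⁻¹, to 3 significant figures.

9.26 × 10⁻³ rad s⁻¹

Δρ = 1027.102 − 1026.716 = 0.386 kg m⁻³ over Δz = 109 − 66 = 43 m.
N² = (9.8/1026.909) × (0.386/43) = 8.5667 × 10⁻⁵ s⁻².
N = √(8.5667 × 10⁻⁵) = 9.2556 × 10⁻³ rad s⁻¹ ≈ 9.26 × 10⁻³ rad s⁻¹.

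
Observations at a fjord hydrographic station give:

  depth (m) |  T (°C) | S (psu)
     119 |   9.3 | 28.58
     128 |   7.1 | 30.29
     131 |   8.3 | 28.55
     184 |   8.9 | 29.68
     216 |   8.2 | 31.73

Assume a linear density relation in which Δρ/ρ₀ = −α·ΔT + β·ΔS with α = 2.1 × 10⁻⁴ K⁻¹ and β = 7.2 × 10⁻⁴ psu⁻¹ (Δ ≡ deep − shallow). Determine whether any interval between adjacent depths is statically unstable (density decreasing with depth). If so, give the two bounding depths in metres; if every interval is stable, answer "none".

Evaluate Δρ/ρ₀ = −αΔT + βΔS across each adjacent pair:
  119–128 m: −αΔT+βΔS = −(2.1 × 10⁻⁴)(-2.2)+(7.2 × 10⁻⁴)(+1.71) = 1.7 × 10⁻³ → stable
  128–131 m: −αΔT+βΔS = −(2.1 × 10⁻⁴)(+1.2)+(7.2 × 10⁻⁴)(-1.74) = -1.5 × 10⁻³ → UNSTABLE
  131–184 m: −αΔT+βΔS = −(2.1 × 10⁻⁴)(+0.6)+(7.2 × 10⁻⁴)(+1.13) = 6.9 × 10⁻⁴ → stable
  184–216 m: −αΔT+βΔS = −(2.1 × 10⁻⁴)(-0.7)+(7.2 × 10⁻⁴)(+2.05) = 1.6 × 10⁻³ → stable
The 128–131 m interval has Δρ < 0: lighter water underlies denser water.

128–131 m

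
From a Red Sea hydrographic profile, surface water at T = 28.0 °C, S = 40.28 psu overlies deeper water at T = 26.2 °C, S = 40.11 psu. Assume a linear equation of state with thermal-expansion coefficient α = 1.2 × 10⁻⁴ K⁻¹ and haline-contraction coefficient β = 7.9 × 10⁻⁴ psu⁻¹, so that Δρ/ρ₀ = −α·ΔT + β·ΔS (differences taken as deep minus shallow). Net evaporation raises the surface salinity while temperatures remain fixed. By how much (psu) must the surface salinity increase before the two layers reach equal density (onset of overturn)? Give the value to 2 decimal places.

0.10 psu

Neutral buoyancy requires −α(T_deep − T_surf) + β(S_deep − S_surf′) = 0.
S_surf′ = S_deep − (α/β)·ΔT = 40.11 − (1.2 × 10⁻⁴/7.9 × 10⁻⁴)·(-1.8) = 40.3834 psu.
Increase required: 40.3834 − 40.28 = 0.1034 psu.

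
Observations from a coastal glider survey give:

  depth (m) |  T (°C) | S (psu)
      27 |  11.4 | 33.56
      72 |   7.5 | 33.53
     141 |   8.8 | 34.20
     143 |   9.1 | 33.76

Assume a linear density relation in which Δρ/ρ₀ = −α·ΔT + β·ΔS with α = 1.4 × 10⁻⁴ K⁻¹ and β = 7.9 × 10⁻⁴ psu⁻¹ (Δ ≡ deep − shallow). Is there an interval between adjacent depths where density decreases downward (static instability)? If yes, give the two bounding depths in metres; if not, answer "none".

Evaluate Δρ/ρ₀ = −αΔT + βΔS across each adjacent pair:
  27–72 m: −αΔT+βΔS = −(1.4 × 10⁻⁴)(-3.9)+(7.9 × 10⁻⁴)(-0.03) = 5.2 × 10⁻⁴ → stable
  72–141 m: −αΔT+βΔS = −(1.4 × 10⁻⁴)(+1.3)+(7.9 × 10⁻⁴)(+0.67) = 3.5 × 10⁻⁴ → stable
  141–143 m: −αΔT+βΔS = −(1.4 × 10⁻⁴)(+0.3)+(7.9 × 10⁻⁴)(-0.44) = -3.9 × 10⁻⁴ → UNSTABLE
The 141–143 m interval has Δρ < 0: lighter water underlies denser water.

141–143 m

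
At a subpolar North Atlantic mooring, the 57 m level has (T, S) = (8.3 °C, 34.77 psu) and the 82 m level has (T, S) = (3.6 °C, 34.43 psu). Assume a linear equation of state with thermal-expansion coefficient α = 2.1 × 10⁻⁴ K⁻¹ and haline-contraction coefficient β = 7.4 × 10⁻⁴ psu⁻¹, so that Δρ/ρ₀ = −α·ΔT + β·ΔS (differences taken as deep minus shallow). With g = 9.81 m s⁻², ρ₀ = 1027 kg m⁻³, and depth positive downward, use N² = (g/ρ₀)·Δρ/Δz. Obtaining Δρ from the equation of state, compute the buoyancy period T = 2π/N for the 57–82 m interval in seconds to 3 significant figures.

ΔT = -4.7 K, ΔS = -0.34 psu (deep − shallow).
Δρ/ρ₀ = −αΔT + βΔS = 9.87 × 10⁻⁴ − 2.516 × 10⁻⁴ = 7.354 × 10⁻⁴, so Δρ ≈ 0.7553 kg m⁻³.
N² = (g/ρ₀)·Δρ/Δz = g·(Δρ/ρ₀)/Δz = 9.81 × 7.354 × 10⁻⁴ / 25 = 2.8857 × 10⁻⁴ s⁻².
N = √(2.8857 × 10⁻⁴) = 0.016987 rad s⁻¹ → T = 2π/N = 369.88 s ≈ 370 s.

370 s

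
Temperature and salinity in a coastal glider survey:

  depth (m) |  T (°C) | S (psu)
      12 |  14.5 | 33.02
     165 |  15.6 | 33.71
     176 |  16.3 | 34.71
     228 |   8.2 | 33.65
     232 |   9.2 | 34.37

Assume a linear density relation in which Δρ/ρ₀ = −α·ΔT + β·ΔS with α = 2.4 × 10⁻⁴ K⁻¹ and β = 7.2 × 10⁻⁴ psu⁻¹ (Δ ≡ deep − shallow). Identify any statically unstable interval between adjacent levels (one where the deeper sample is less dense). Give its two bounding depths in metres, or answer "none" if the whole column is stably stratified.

none

Evaluate Δρ/ρ₀ = −αΔT + βΔS across each adjacent pair:
  12–165 m: −αΔT+βΔS = −(2.4 × 10⁻⁴)(+1.1)+(7.2 × 10⁻⁴)(+0.69) = 2.3 × 10⁻⁴ → stable
  165–176 m: −αΔT+βΔS = −(2.4 × 10⁻⁴)(+0.7)+(7.2 × 10⁻⁴)(+1.00) = 5.5 × 10⁻⁴ → stable
  176–228 m: −αΔT+βΔS = −(2.4 × 10⁻⁴)(-8.1)+(7.2 × 10⁻⁴)(-1.06) = 1.2 × 10⁻³ → stable
  228–232 m: −αΔT+βΔS = −(2.4 × 10⁻⁴)(+1.0)+(7.2 × 10⁻⁴)(+0.72) = 2.8 × 10⁻⁴ → stable
Every interval has Δρ > 0: the column is stably stratified throughout.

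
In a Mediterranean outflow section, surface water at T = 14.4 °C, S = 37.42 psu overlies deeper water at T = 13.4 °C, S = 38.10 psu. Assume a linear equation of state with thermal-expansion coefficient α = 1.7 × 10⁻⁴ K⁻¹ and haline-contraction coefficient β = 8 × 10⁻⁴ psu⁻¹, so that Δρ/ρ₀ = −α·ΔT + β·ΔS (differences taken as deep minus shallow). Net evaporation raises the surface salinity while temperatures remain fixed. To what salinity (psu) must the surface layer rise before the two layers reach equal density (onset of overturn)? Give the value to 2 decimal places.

38.31 psu

Neutral buoyancy requires −α(T_deep − T_surf) + β(S_deep − S_surf′) = 0.
S_surf′ = S_deep − (α/β)·ΔT = 38.10 − (1.7 × 10⁻⁴/8 × 10⁻⁴)·(-1.0) = 38.3125 psu.
Increase required: 38.3125 − 37.42 = 0.8925 psu.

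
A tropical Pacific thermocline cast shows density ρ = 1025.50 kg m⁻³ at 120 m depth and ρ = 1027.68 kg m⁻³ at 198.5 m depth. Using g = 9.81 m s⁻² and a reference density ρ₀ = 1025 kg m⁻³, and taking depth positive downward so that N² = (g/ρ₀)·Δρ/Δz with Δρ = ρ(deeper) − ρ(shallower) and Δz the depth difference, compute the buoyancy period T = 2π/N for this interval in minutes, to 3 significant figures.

Δρ = 1027.68 − 1025.50 = 2.18 kg m⁻³ over Δz = 198.5 − 120 = 78.5 m.
N² = (9.81/1025) × (2.18/78.5) = 2.6579 × 10⁻⁴ s⁻².
N = √(2.6579 × 10⁻⁴) = 0.016303 rad s⁻¹, so T = 2π/N = 385.40 s = 6.4233 min ≈ 6.42 min.

6.42 min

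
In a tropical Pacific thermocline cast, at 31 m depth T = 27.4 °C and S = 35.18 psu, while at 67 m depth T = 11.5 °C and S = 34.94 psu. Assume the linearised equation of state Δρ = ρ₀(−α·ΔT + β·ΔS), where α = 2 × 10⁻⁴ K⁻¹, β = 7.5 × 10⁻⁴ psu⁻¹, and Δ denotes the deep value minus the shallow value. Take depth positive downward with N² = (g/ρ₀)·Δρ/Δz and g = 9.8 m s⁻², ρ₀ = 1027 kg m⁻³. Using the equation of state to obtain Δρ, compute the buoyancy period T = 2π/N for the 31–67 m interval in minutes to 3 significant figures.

ΔT = -15.9 K, ΔS = -0.24 psu (deep − shallow).
Δρ/ρ₀ = −αΔT + βΔS = 3.18 × 10⁻³ − 1.80 × 10⁻⁴ = 3.00 × 10⁻³, so Δρ ≈ 3.081 kg m⁻³.
N² = (g/ρ₀)·Δρ/Δz = g·(Δρ/ρ₀)/Δz = 9.8 × 3.00 × 10⁻³ / 36 = 8.1667 × 10⁻⁴ s⁻².
N = √(8.1667 × 10⁻⁴) = 0.028577 rad s⁻¹ → T = 2π/N = 219.87 s = 3.6645 min ≈ 3.66 min.

3.66 min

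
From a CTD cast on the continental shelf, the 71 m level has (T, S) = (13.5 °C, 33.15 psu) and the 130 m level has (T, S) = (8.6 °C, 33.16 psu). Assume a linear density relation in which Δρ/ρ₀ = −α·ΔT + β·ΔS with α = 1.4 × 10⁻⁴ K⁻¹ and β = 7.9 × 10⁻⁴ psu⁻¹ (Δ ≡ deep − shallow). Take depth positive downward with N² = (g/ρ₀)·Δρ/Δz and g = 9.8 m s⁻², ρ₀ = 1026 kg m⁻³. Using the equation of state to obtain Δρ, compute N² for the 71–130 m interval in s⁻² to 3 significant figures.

1.15 × 10⁻⁴ s⁻²

ΔT = -4.9 K, ΔS = +0.01 psu (deep − shallow).
Δρ/ρ₀ = −αΔT + βΔS = 6.86 × 10⁻⁴ + 7.90 × 10⁻⁶ = 6.939 × 10⁻⁴, so Δρ ≈ 0.7119 kg m⁻³.
N² = (g/ρ₀)·Δρ/Δz = g·(Δρ/ρ₀)/Δz = 9.8 × 6.939 × 10⁻⁴ / 59 = 1.1526 × 10⁻⁴ s⁻² ≈ 1.15 × 10⁻⁴ s⁻².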